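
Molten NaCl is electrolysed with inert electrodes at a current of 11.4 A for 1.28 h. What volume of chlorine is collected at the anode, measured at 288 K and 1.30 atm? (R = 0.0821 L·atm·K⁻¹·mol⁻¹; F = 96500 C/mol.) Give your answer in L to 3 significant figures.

Q = It = 11.4 × 4608 = 52530 C
Moles of electrons = 52530 / 96500 = 0.5444 mol
2Cl⁻ → Cl₂ + 2e⁻, so n(Cl₂) = 0.5444 / 2 = 0.2722 mol
V = nRT/P = 0.2722 × 0.0821 × 288 / 1.30 = 4.951 L

4.95 L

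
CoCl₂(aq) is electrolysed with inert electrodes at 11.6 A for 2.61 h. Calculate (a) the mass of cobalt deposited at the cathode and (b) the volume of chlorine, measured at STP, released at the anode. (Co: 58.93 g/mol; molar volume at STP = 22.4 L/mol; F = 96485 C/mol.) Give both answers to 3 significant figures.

Q = 11.6 × 9396 = 1.090×10^5 C; n(e⁻) = 1.090×10^5 / 96485 = 1.130 mol
Cathode: Co²⁺ + 2e⁻ → Co → n(Co) = 1.130/2 = 0.5650 mol → 33.3 g
Anode: 2Cl⁻ → Cl₂ + 2e⁻ → n(Cl₂) = 1.130/2 = 0.5650 mol → 12.7 L

33.3 g Co; 12.7 L Cl₂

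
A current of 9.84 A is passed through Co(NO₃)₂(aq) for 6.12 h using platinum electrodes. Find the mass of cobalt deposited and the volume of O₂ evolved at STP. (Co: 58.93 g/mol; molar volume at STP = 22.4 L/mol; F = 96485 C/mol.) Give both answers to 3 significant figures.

Q = 9.84 × 22032 = 2.168×10^5 C; n(e⁻) = 2.168×10^5 / 96485 = 2.247 mol
Cathode: Co²⁺ + 2e⁻ → Co → n(Co) = 2.247/2 = 1.124 mol → 66.2 g
Anode: 2H₂O → O₂ + 4H⁺ + 4e⁻ → n(O₂) = 2.247/4 = 0.5618 mol → 12.6 L

66.2 g Co; 12.6 L O₂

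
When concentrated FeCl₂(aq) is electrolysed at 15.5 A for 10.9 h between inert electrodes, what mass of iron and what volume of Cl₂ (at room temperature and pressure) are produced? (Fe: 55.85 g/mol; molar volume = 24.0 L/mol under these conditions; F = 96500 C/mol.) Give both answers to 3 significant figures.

176 g Fe; 75.6 L Cl₂

Q = 15.5 × 39240 = 6.082×10^5 C; n(e⁻) = 6.082×10^5 / 96500 = 6.303 mol
Cathode: Fe²⁺ + 2e⁻ → Fe → n(Fe) = 6.303/2 = 3.152 mol → 176 g
Anode: 2Cl⁻ → Cl₂ + 2e⁻ → n(Cl₂) = 6.303/2 = 3.152 mol → 75.6 L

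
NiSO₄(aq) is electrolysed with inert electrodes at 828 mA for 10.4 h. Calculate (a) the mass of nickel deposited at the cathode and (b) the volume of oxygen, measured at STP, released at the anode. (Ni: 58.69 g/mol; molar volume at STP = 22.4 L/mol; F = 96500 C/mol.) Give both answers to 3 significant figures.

Q = 0.828 × 37440 = 31000 C; n(e⁻) = 31000 / 96500 = 0.3212 mol
Cathode: Ni²⁺ + 2e⁻ → Ni → n(Ni) = 0.3212/2 = 0.1606 mol → 9.43 g
Anode: 2H₂O → O₂ + 4H⁺ + 4e⁻ → n(O₂) = 0.3212/4 = 0.08030 mol → 1.80 L

9.43 g Ni; 1.80 L O₂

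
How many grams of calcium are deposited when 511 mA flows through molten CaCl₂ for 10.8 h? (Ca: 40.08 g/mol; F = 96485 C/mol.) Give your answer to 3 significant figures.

4.13 g

Q = It = 0.511 × 38880 = 19870 C
n(e⁻) = 19870 / 96485 = 0.2059 mol
Ca²⁺ + 2e⁻ → Ca, so n(Ca) = 0.2059 / 2 = 0.1030 mol
m = 0.1030 × 40.08 = 4.13 g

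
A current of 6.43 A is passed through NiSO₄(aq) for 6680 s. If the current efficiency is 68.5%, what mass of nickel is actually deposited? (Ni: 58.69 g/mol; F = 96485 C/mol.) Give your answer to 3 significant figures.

8.95 g

Q = 6.43 × 6680 = 42950 C
n(e⁻) = 42950 / 96485 = 0.4451 mol
Ni²⁺ + 2e⁻ → Ni, so theoretical m(Ni) = 0.2226 × 58.69 = 13.06 g
Actual mass = 68.5% × 13.06 = 8.95 g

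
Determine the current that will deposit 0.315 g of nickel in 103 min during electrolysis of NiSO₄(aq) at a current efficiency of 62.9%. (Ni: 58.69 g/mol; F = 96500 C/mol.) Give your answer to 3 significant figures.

0.266 A

n(Ni) = 0.315 / 58.69 = 0.005367 mol
Ni²⁺ + 2e⁻ → Ni, so n(e⁻) = 2 × 0.005367 = 0.01073 mol
Q = 0.01073 × 96500 / 0.629 = 1646 C
I = Q / t = 1646 / 6180 s = 0.266 A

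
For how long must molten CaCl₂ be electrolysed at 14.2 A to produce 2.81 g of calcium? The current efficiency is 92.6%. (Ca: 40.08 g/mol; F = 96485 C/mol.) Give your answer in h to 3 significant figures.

0.286 h

n(Ca) = 2.81 / 40.08 = 0.07011 mol
Ca²⁺ + 2e⁻ → Ca, so n(e⁻) = 2 × 0.07011 = 0.1402 mol
Q = 0.1402 × 96485 / 0.926 = 14610 C
t = Q / I = 14610 / 14.2 = 1029 s = 0.286 h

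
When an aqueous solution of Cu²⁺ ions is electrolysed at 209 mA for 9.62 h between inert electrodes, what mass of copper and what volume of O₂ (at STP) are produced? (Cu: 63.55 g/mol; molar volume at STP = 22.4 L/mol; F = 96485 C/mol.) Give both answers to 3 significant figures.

Q = 0.209 × 34632 = 7238 C; n(e⁻) = 7238 / 96485 = 0.07502 mol
Cathode: Cu²⁺ + 2e⁻ → Cu → n(Cu) = 0.07502/2 = 0.03751 mol → 2.38 g
Anode: 2H₂O → O₂ + 4H⁺ + 4e⁻ → n(O₂) = 0.07502/4 = 0.01876 mol → 0.420 L

2.38 g Cu; 0.420 L O₂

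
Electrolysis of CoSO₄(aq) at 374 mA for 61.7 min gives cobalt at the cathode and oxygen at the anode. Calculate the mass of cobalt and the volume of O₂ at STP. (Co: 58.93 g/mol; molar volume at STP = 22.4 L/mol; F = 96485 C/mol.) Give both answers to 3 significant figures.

Q = 0.374 × 3702 = 1385 C; n(e⁻) = 1385 / 96485 = 0.01435 mol
Cathode: Co²⁺ + 2e⁻ → Co → n(Co) = 0.01435/2 = 0.007175 mol → 0.423 g
Anode: 2H₂O → O₂ + 4H⁺ + 4e⁻ → n(O₂) = 0.01435/4 = 0.003588 mol → 0.0804 L

0.423 g Co; 0.0804 L O₂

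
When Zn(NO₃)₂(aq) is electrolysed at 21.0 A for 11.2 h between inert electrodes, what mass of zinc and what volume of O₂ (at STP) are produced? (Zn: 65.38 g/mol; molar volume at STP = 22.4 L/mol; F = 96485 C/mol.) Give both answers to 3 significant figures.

287 g Zn; 49.1 L O₂

Q = 21.0 × 40320 = 8.467×10^5 C; n(e⁻) = 8.467×10^5 / 96485 = 8.775 mol
Cathode: Zn²⁺ + 2e⁻ → Zn → n(Zn) = 8.775/2 = 4.388 mol → 287 g
Anode: 2H₂O → O₂ + 4H⁺ + 4e⁻ → n(O₂) = 8.775/4 = 2.194 mol → 49.1 L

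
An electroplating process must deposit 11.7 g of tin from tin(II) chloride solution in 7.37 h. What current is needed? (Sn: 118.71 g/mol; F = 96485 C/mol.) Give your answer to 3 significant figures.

0.717 A

n(Sn) = 11.7 / 118.71 = 0.09856 mol
Sn²⁺ + 2e⁻ → Sn, so n(e⁻) = 2 × 0.09856 = 0.1971 mol
Q = 0.1971 × 96485 = 19020 C
I = Q / t = 19020 / 26532 s = 0.717 A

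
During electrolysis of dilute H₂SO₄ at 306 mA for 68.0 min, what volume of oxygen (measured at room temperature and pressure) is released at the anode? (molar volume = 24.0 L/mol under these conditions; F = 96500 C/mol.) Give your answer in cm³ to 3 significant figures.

Q = It = 0.306 × 4080 = 1248 C
n(e⁻) = 1248 / 96500 = 0.01293 mol
2H₂O → O₂ + 4H⁺ + 4e⁻, so n(O₂) = 0.01293 / 4 = 0.003233 mol
V = 0.003233 × 24.0 = 0.07759 L
= 77.6 cm³

77.6 cm³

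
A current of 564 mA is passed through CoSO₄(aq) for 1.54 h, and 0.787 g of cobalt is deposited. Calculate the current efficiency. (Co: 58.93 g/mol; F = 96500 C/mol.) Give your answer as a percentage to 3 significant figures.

82.4%

Q = 0.564 × 5544 = 3127 C
n(e⁻) = 3127 / 96500 = 0.03240 mol
Co²⁺ + 2e⁻ → Co, so theoretical n(Co) = 0.01620 mol → 0.9547 g
Efficiency = 0.787 / 0.9547 = 0.8243 = 82.4%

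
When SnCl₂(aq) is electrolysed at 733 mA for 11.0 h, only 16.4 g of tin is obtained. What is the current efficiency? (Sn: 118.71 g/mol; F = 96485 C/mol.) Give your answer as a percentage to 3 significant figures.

Q = 0.733 × 39600 = 29030 C
n(e⁻) = 29030 / 96485 = 0.3009 mol
Sn²⁺ + 2e⁻ → Sn, so theoretical n(Sn) = 0.1505 mol → 17.87 g
Efficiency = 16.4 / 17.87 = 0.9177 = 91.8%

91.8%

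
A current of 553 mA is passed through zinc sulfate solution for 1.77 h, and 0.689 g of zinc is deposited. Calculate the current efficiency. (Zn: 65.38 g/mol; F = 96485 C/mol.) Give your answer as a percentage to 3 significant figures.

Q = 0.553 × 6372 = 3524 C
n(e⁻) = 3524 / 96485 = 0.03652 mol
Zn²⁺ + 2e⁻ → Zn, so theoretical n(Zn) = 0.01826 mol → 1.194 g
Efficiency = 0.689 / 1.194 = 0.5771 = 57.7%

57.7%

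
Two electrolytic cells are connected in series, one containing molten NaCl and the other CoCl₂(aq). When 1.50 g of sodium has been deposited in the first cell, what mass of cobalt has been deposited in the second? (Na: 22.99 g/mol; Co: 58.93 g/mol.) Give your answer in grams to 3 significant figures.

1.92 g

n(Na) = 1.50 / 22.99 = 0.06525 mol
Na⁺ + e⁻ → Na, so n(e⁻) = 0.06525 mol
Same current for the same time ⇒ same n(e⁻) = 0.06525 mol in both cells.
Co²⁺ + 2e⁻ → Co, so n(Co) = 0.06525 / 2 = 0.03263 mol
m(Co) = 0.03263 × 58.93 = 1.92 g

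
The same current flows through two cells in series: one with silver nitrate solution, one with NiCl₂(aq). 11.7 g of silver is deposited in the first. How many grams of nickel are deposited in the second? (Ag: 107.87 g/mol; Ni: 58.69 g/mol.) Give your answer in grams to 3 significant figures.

3.18 g

n(Ag) = 11.7 / 107.87 = 0.1085 mol
Ag⁺ + e⁻ → Ag, so n(e⁻) = 0.1085 mol
The cells are in series, so the same charge (and hence the same n(e⁻) = 0.1085 mol) passes through both.
Ni²⁺ + 2e⁻ → Ni, so n(Ni) = 0.1085 / 2 = 0.05425 mol
m(Ni) = 0.05425 × 58.69 = 3.18 g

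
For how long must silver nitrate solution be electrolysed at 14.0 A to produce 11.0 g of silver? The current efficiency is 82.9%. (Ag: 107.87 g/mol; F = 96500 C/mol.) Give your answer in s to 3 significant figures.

n(Ag) = 11.0 / 107.87 = 0.1020 mol
Ag⁺ + e⁻ → Ag, so n(e⁻) = 0.1020 mol
Q = 0.1020 × 96500 / 0.829 = 11870 C
t = Q / I = 11870 / 14.0 = 847.9 s

848 s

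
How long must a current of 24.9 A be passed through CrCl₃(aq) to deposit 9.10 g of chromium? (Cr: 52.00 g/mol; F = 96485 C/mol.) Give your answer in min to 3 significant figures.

33.9 min

n(Cr) = 9.10 / 52.00 = 0.1750 mol
Cr³⁺ + 3e⁻ → Cr, so n(e⁻) = 3 × 0.1750 = 0.5250 mol
Q = 0.5250 × 96485 = 50650 C
t = Q / I = 50650 / 24.9 = 2034 s = 33.9 min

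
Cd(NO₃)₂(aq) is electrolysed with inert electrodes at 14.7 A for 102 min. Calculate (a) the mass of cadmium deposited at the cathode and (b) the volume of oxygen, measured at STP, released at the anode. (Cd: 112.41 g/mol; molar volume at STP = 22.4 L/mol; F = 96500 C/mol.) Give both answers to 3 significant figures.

52.4 g Cd; 5.22 L O₂

Q = 14.7 × 6120 = 89960 C; n(e⁻) = 89960 / 96500 = 0.9322 mol
Cathode: Cd²⁺ + 2e⁻ → Cd → n(Cd) = 0.9322/2 = 0.4661 mol → 52.4 g
Anode: 2H₂O → O₂ + 4H⁺ + 4e⁻ → n(O₂) = 0.9322/4 = 0.2331 mol → 5.22 L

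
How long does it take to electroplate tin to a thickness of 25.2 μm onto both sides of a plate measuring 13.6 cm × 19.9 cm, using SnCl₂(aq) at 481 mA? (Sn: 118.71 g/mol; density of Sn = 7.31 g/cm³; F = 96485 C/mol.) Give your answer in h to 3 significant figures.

9.36 h

Plated area = 2 × 13.6 × 19.9 = 541.3 cm²
Volume = 541.3 × 25.2×10⁻⁴ cm = 1.364 cm³
m(Sn) = 1.364 × 7.31 = 9.971 g
n(Sn) = 9.971 / 118.71 = 0.08399 mol; n(e⁻) = 2 × 0.08399 = 0.1680 mol
Q = 0.1680 × 96485 = 16210 C
t = 16210 / 0.481 = 33700 s = 9.36 h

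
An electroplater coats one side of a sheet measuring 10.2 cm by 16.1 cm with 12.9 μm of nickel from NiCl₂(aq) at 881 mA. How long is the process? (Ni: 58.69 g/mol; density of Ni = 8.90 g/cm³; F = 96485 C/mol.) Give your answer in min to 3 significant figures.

Plated area = 10.2 × 16.1 = 164.2 cm²
Volume = 164.2 × 12.9×10⁻⁴ cm = 0.2118 cm³
m(Ni) = 0.2118 × 8.90 = 1.885 g
n(Ni) = 1.885 / 58.69 = 0.03212 mol; n(e⁻) = 2 × 0.03212 = 0.06424 mol
Q = 0.06424 × 96485 = 6198 C
t = 6198 / 0.881 = 7035 s = 117 min

117 min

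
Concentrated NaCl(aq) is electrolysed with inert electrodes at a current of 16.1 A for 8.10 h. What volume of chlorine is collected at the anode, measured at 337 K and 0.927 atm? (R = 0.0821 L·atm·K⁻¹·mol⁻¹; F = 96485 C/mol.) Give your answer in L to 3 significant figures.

72.6 L

Q = 16.1 A × 29160 s = 4.695×10^5 C
Moles of electrons = 4.695×10^5 / 96485 = 4.866 mol
2Cl⁻ → Cl₂ + 2e⁻, so n(Cl₂) = 4.866 / 2 = 2.433 mol
V = nRT/P = 2.433 × 0.0821 × 337 / 0.927 = 72.62 L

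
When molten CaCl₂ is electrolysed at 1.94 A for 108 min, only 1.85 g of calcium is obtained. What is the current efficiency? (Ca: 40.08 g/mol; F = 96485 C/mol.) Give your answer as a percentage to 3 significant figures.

70.9%

Q = 1.94 × 6480 = 12570 C
n(e⁻) = 12570 / 96485 = 0.1303 mol
Ca²⁺ + 2e⁻ → Ca, so theoretical n(Ca) = 0.06515 mol → 2.611 g
Efficiency = 1.85 / 2.611 = 0.7085 = 70.9%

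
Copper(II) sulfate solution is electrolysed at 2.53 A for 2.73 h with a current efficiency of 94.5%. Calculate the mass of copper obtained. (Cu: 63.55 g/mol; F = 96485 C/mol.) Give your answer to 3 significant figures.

Q = 2.53 × 9828 = 24860 C
n(e⁻) = 24860 / 96485 = 0.2577 mol
Cu²⁺ + 2e⁻ → Cu, so theoretical m(Cu) = 0.1289 × 63.55 = 8.192 g
Actual mass = 94.5% × 8.192 = 7.74 g

7.74 g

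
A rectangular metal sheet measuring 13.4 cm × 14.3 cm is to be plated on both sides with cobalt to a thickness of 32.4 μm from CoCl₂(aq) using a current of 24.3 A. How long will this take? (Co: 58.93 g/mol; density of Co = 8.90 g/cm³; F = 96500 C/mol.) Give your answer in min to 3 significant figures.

Plated area = 2 × 13.4 × 14.3 = 383.2 cm²
Volume = 383.2 × 32.4×10⁻⁴ cm = 1.242 cm³
m(Co) = 1.242 × 8.90 = 11.05 g
n(Co) = 11.05 / 58.93 = 0.1875 mol; n(e⁻) = 2 × 0.1875 = 0.3750 mol
Q = 0.3750 × 96500 = 36190 C
t = 36190 / 24.3 = 1489 s = 24.8 min

24.8 min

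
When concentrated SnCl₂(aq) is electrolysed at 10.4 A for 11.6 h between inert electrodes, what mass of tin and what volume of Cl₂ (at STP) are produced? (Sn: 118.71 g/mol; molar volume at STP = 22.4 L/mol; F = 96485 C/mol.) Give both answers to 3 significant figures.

Q = 10.4 × 41760 = 4.343×10^5 C; n(e⁻) = 4.343×10^5 / 96485 = 4.501 mol
Cathode: Sn²⁺ + 2e⁻ → Sn → n(Sn) = 4.501/2 = 2.251 mol → 267 g
Anode: 2Cl⁻ → Cl₂ + 2e⁻ → n(Cl₂) = 4.501/2 = 2.251 mol → 50.4 L

267 g Sn; 50.4 L Cl₂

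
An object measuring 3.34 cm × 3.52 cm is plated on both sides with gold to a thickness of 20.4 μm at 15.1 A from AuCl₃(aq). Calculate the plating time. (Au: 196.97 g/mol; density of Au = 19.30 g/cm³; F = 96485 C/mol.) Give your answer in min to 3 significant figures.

1.50 min

Plated area = 2 × 3.34 × 3.52 = 23.51 cm²
Volume = 23.51 × 20.4×10⁻⁴ cm = 0.04796 cm³
m(Au) = 0.04796 × 19.30 = 0.9256 g
n(Au) = 0.9256 / 196.97 = 0.004699 mol; n(e⁻) = 3 × 0.004699 = 0.01410 mol
Q = 0.01410 × 96485 = 1360 C
t = 1360 / 15.1 = 90.07 s = 1.50 min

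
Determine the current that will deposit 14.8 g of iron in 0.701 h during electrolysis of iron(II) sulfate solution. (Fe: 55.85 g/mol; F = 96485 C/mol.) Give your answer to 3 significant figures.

20.3 A

n(Fe) = 14.8 / 55.85 = 0.2650 mol
Fe²⁺ + 2e⁻ → Fe, so n(e⁻) = 2 × 0.2650 = 0.5300 mol
Q = 0.5300 × 96485 = 51140 C
I = Q / t = 51140 / 2523.6 s = 20.3 A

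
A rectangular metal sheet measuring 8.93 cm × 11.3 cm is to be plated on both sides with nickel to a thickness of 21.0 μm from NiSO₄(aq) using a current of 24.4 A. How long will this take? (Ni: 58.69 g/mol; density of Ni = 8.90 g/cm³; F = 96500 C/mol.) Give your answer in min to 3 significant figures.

Plated area = 2 × 8.93 × 11.3 = 201.8 cm²
Volume = 201.8 × 21.0×10⁻⁴ cm = 0.4238 cm³
m(Ni) = 0.4238 × 8.90 = 3.772 g
n(Ni) = 3.772 / 58.69 = 0.06427 mol; n(e⁻) = 2 × 0.06427 = 0.1285 mol
Q = 0.1285 × 96500 = 12400 C
t = 12400 / 24.4 = 508.2 s = 8.47 min

8.47 min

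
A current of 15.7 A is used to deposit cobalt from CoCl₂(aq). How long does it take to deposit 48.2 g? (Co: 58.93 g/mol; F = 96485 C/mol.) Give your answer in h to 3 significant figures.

n(Co) = 48.2 / 58.93 = 0.8179 mol
Co²⁺ + 2e⁻ → Co, so n(e⁻) = 2 × 0.8179 = 1.636 mol
Q = 1.636 × 96485 = 1.578×10^5 C
t = Q / I = 1.578×10^5 / 15.7 = 10050 s = 2.79 h

2.79 h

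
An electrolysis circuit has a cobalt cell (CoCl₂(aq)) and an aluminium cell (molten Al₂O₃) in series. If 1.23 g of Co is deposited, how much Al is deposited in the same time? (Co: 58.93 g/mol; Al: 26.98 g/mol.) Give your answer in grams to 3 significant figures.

n(Co) = 1.23 / 58.93 = 0.02087 mol
Co²⁺ + 2e⁻ → Co, so n(e⁻) = 2 × 0.02087 = 0.04174 mol
In series, the same 0.04174 mol of electrons flows through the second cell.
Al³⁺ + 3e⁻ → Al, so n(Al) = 0.04174 / 3 = 0.01391 mol
m(Al) = 0.01391 × 26.98 = 0.375 g

0.375 g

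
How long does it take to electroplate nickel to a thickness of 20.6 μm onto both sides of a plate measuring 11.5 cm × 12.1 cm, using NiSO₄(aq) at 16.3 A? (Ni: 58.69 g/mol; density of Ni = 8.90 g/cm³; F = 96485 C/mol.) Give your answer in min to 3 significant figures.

17.2 min

Plated area = 2 × 11.5 × 12.1 = 278.3 cm²
Volume = 278.3 × 20.6×10⁻⁴ cm = 0.5733 cm³
m(Ni) = 0.5733 × 8.90 = 5.102 g
n(Ni) = 5.102 / 58.69 = 0.08693 mol; n(e⁻) = 2 × 0.08693 = 0.1739 mol
Q = 0.1739 × 96485 = 16780 C
t = 16780 / 16.3 = 1029 s = 17.2 min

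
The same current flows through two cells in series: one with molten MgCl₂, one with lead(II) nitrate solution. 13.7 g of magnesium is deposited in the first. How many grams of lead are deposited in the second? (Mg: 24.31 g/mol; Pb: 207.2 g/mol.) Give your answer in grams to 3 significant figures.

n(Mg) = 13.7 / 24.31 = 0.5636 mol
Mg²⁺ + 2e⁻ → Mg, so n(e⁻) = 2 × 0.5636 = 1.127 mol
Same current for the same time ⇒ same n(e⁻) = 1.127 mol in both cells.
Pb²⁺ + 2e⁻ → Pb, so n(Pb) = 1.127 / 2 = 0.5635 mol
m(Pb) = 0.5635 × 207.2 = 117 g

117 g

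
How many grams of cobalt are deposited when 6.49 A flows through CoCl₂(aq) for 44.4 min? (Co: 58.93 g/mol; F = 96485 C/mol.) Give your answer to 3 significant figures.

5.28 g

Q = It = 6.49 × 2664 = 17290 C
n(e⁻) = Q/F = 17290/96485 = 0.1792 mol
Co²⁺ + 2e⁻ → Co, so n(Co) = 0.1792 / 2 = 0.08960 mol
m = 0.08960 × 58.93 = 5.28 g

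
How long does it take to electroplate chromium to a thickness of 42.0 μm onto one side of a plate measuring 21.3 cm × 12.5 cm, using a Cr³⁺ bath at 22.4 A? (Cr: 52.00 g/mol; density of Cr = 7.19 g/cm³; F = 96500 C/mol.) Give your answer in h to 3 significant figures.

Plated area = 21.3 × 12.5 = 266.3 cm²
Volume = 266.3 × 42.0×10⁻⁴ cm = 1.118 cm³
m(Cr) = 1.118 × 7.19 = 8.038 g
n(Cr) = 8.038 / 52.00 = 0.1546 mol; n(e⁻) = 3 × 0.1546 = 0.4638 mol
Q = 0.4638 × 96500 = 44760 C
t = 44760 / 22.4 = 1998 s = 0.555 h

0.555 h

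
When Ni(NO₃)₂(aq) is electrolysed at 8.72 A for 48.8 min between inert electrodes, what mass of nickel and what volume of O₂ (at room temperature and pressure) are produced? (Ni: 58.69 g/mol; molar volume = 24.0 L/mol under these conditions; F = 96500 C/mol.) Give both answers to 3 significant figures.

Q = 8.72 × 2928 = 25530 C; n(e⁻) = 25530 / 96500 = 0.2646 mol
Cathode: Ni²⁺ + 2e⁻ → Ni → n(Ni) = 0.2646/2 = 0.1323 mol → 7.76 g
Anode: 2H₂O → O₂ + 4H⁺ + 4e⁻ → n(O₂) = 0.2646/4 = 0.06615 mol → 1.59 L

7.76 g Ni; 1.59 L O₂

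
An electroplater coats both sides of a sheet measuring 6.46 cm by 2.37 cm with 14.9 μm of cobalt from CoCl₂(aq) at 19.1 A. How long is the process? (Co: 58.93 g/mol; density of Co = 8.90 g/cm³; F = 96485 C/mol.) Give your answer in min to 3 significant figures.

1.16 min

Plated area = 2 × 6.46 × 2.37 = 30.62 cm²
Volume = 30.62 × 14.9×10⁻⁴ cm = 0.04562 cm³
m(Co) = 0.04562 × 8.90 = 0.4060 g
n(Co) = 0.4060 / 58.93 = 0.006890 mol; n(e⁻) = 2 × 0.006890 = 0.01378 mol
Q = 0.01378 × 96485 = 1330 C
t = 1330 / 19.1 = 69.63 s = 1.16 min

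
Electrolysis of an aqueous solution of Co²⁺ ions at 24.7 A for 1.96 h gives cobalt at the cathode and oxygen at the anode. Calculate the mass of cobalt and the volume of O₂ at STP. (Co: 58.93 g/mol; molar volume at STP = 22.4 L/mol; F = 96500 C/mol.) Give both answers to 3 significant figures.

Q = 24.7 × 7056 = 1.743×10^5 C; n(e⁻) = 1.743×10^5 / 96500 = 1.806 mol
Cathode: Co²⁺ + 2e⁻ → Co → n(Co) = 1.806/2 = 0.9030 mol → 53.2 g
Anode: 2H₂O → O₂ + 4H⁺ + 4e⁻ → n(O₂) = 1.806/4 = 0.4515 mol → 10.1 L

53.2 g Co; 10.1 L O₂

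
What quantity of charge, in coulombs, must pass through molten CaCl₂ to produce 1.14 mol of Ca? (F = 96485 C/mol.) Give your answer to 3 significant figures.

2.20×10^5 C

Ca²⁺ + 2e⁻ → Ca, so n(e⁻) = 2 × 1.14 = 2.280 mol
Q = 2.280 × 96485 = 2.200×10^5 C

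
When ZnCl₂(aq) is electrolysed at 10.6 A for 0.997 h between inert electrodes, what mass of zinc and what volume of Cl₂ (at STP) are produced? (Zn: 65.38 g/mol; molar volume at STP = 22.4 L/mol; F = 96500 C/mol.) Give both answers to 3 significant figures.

Q = 10.6 × 3589.2 = 38050 C; n(e⁻) = 38050 / 96500 = 0.3943 mol
Cathode: Zn²⁺ + 2e⁻ → Zn → n(Zn) = 0.3943/2 = 0.1972 mol → 12.9 g
Anode: 2Cl⁻ → Cl₂ + 2e⁻ → n(Cl₂) = 0.3943/2 = 0.1972 mol → 4.42 L

12.9 g Zn; 4.42 L Cl₂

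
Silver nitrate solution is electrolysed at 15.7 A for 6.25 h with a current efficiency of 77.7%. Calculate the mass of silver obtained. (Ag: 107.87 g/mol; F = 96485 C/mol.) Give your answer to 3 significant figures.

Q = 15.7 × 22500 = 3.533×10^5 C
n(e⁻) = 3.533×10^5 / 96485 = 3.662 mol
Ag⁺ + e⁻ → Ag, so theoretical m(Ag) = 3.662 × 107.87 = 395.0 g
Actual mass = 77.7% × 395.0 = 307 g

307 g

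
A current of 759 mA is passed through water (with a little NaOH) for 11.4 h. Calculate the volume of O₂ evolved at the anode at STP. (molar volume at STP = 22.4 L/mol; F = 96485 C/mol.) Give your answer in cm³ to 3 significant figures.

1810 cm³

Q = 0.759 A × 41040 s = 31150 C
n(e⁻) = Q/F = 31150/96485 = 0.3228 mol
2H₂O → O₂ + 4H⁺ + 4e⁻, so n(O₂) = 0.3228 / 4 = 0.08070 mol
V = 0.08070 × 22.4 = 1.808 L
= 1810 cm³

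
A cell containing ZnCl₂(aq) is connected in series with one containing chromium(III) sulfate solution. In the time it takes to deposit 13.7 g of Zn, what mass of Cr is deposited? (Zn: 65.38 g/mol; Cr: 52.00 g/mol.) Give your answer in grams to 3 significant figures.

n(Zn) = 13.7 / 65.38 = 0.2095 mol
Zn²⁺ + 2e⁻ → Zn, so n(e⁻) = 2 × 0.2095 = 0.4190 mol
The cells are in series, so the same charge (and hence the same n(e⁻) = 0.4190 mol) passes through both.
Cr³⁺ + 3e⁻ → Cr, so n(Cr) = 0.4190 / 3 = 0.1397 mol
m(Cr) = 0.1397 × 52.00 = 7.26 g

7.26 g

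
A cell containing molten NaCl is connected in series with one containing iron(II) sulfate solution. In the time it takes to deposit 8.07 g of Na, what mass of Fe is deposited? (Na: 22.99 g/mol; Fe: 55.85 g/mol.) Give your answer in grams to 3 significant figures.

n(Na) = 8.07 / 22.99 = 0.3510 mol
Na⁺ + e⁻ → Na, so n(e⁻) = 0.3510 mol
In series, the same 0.3510 mol of electrons flows through the second cell.
Fe²⁺ + 2e⁻ → Fe, so n(Fe) = 0.3510 / 2 = 0.1755 mol
m(Fe) = 0.1755 × 55.85 = 9.80 g

9.80 g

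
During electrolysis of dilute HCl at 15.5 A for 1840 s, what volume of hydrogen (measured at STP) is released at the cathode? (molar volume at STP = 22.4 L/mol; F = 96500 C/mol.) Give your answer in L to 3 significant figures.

Q = It = 15.5 × 1840 = 28520 C
Moles of electrons = 28520 / 96500 = 0.2955 mol
2H⁺ + 2e⁻ → H₂, so n(H₂) = 0.2955 / 2 = 0.1478 mol
V = 0.1478 × 22.4 = 3.311 L

3.31 L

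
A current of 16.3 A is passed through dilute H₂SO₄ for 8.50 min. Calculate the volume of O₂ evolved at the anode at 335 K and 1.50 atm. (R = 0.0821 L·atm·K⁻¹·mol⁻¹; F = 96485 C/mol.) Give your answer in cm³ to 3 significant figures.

395 cm³

Charge passed = 16.3 × 510 = 8313 C
n(e⁻) = Q/F = 8313/96485 = 0.08616 mol
2H₂O → O₂ + 4H⁺ + 4e⁻, so n(O₂) = 0.08616 / 4 = 0.02154 mol
V = nRT/P = 0.02154 × 0.0821 × 335 / 1.50 = 0.3950 L
= 395 cm³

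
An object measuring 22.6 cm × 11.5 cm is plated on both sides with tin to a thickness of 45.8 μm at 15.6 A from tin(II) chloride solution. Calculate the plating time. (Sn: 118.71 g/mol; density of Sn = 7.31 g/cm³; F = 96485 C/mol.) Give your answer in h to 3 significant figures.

0.504 h

Plated area = 2 × 22.6 × 11.5 = 519.8 cm²
Volume = 519.8 × 45.8×10⁻⁴ cm = 2.381 cm³
m(Sn) = 2.381 × 7.31 = 17.41 g
n(Sn) = 17.41 / 118.71 = 0.1467 mol; n(e⁻) = 2 × 0.1467 = 0.2934 mol
Q = 0.2934 × 96485 = 28310 C
t = 28310 / 15.6 = 1815 s = 0.504 h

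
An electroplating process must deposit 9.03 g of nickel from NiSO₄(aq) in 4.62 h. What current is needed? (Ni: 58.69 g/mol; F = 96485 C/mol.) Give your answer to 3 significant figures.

n(Ni) = 9.03 / 58.69 = 0.1539 mol
Ni²⁺ + 2e⁻ → Ni, so n(e⁻) = 2 × 0.1539 = 0.3078 mol
Q = 0.3078 × 96485 = 29700 C
I = Q / t = 29700 / 16632 s = 1.79 A

1.79 A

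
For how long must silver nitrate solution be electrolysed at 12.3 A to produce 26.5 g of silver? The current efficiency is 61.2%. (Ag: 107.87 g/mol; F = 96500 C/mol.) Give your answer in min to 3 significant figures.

52.5 min

n(Ag) = 26.5 / 107.87 = 0.2457 mol
Ag⁺ + e⁻ → Ag, so n(e⁻) = 0.2457 mol
Q = 0.2457 × 96500 / 0.612 = 38740 C
t = Q / I = 38740 / 12.3 = 3150 s = 52.5 min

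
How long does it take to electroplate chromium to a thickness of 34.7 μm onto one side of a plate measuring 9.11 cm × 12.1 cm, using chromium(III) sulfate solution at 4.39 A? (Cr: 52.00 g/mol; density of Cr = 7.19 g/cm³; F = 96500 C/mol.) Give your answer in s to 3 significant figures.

Plated area = 9.11 × 12.1 = 110.2 cm²
Volume = 110.2 × 34.7×10⁻⁴ cm = 0.3824 cm³
m(Cr) = 0.3824 × 7.19 = 2.749 g
n(Cr) = 2.749 / 52.00 = 0.05287 mol; n(e⁻) = 3 × 0.05287 = 0.1586 mol
Q = 0.1586 × 96500 = 15300 C
t = 15300 / 4.39 = 3485 s

3490 s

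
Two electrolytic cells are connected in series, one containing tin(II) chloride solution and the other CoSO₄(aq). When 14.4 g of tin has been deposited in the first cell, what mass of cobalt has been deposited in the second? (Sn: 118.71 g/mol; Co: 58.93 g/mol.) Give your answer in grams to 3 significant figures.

7.15 g

n(Sn) = 14.4 / 118.71 = 0.1213 mol
Sn²⁺ + 2e⁻ → Sn, so n(e⁻) = 2 × 0.1213 = 0.2426 mol
The cells are in series, so the same charge (and hence the same n(e⁻) = 0.2426 mol) passes through both.
Co²⁺ + 2e⁻ → Co, so n(Co) = 0.2426 / 2 = 0.1213 mol
m(Co) = 0.1213 × 58.93 = 7.15 g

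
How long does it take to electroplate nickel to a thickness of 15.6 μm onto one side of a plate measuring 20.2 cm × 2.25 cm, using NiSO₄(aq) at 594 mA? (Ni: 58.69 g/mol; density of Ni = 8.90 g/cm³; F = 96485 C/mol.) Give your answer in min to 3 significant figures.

Plated area = 20.2 × 2.25 = 45.45 cm²
Volume = 45.45 × 15.6×10⁻⁴ cm = 0.07090 cm³
m(Ni) = 0.07090 × 8.90 = 0.6310 g
n(Ni) = 0.6310 / 58.69 = 0.01075 mol; n(e⁻) = 2 × 0.01075 = 0.02150 mol
Q = 0.02150 × 96485 = 2074 C
t = 2074 / 0.594 = 3492 s = 58.2 min

58.2 min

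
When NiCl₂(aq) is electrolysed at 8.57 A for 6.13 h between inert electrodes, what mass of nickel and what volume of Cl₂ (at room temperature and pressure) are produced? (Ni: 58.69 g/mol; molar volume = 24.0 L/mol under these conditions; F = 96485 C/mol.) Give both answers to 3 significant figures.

57.5 g Ni; 23.5 L Cl₂

Q = 8.57 × 22068 = 1.891×10^5 C; n(e⁻) = 1.891×10^5 / 96485 = 1.960 mol
Cathode: Ni²⁺ + 2e⁻ → Ni → n(Ni) = 1.960/2 = 0.9800 mol → 57.5 g
Anode: 2Cl⁻ → Cl₂ + 2e⁻ → n(Cl₂) = 1.960/2 = 0.9800 mol → 23.5 L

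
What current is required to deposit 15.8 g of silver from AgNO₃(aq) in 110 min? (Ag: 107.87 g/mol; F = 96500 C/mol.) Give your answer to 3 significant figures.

n(Ag) = 15.8 / 107.87 = 0.1465 mol
Ag⁺ + e⁻ → Ag, so n(e⁻) = 0.1465 mol
Q = 0.1465 × 96500 = 14140 C
I = Q / t = 14140 / 6600 s = 2.14 A

2.14 A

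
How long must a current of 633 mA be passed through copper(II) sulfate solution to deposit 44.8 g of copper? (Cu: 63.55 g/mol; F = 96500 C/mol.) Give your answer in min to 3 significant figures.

n(Cu) = 44.8 / 63.55 = 0.7050 mol
Cu²⁺ + 2e⁻ → Cu, so n(e⁻) = 2 × 0.7050 = 1.410 mol
Q = 1.410 × 96500 = 1.361×10^5 C
t = Q / I = 1.361×10^5 / 0.633 = 2.150×10^5 s = 3580 min

3580 min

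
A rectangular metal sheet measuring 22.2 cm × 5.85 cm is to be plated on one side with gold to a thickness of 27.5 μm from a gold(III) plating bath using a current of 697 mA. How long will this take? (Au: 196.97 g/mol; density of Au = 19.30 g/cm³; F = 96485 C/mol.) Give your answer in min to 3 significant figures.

242 min

Plated area = 22.2 × 5.85 = 129.9 cm²
Volume = 129.9 × 27.5×10⁻⁴ cm = 0.3572 cm³
m(Au) = 0.3572 × 19.30 = 6.894 g
n(Au) = 6.894 / 196.97 = 0.03500 mol; n(e⁻) = 3 × 0.03500 = 0.1050 mol
Q = 0.1050 × 96485 = 10130 C
t = 10130 / 0.697 = 14530 s = 242 min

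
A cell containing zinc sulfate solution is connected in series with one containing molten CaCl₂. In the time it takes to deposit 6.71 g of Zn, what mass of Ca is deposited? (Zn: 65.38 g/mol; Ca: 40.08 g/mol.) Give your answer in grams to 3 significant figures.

4.11 g

n(Zn) = 6.71 / 65.38 = 0.1026 mol
Zn²⁺ + 2e⁻ → Zn, so n(e⁻) = 2 × 0.1026 = 0.2052 mol
In series, the same 0.2052 mol of electrons flows through the second cell.
Ca²⁺ + 2e⁻ → Ca, so n(Ca) = 0.2052 / 2 = 0.1026 mol
m(Ca) = 0.1026 × 40.08 = 4.11 g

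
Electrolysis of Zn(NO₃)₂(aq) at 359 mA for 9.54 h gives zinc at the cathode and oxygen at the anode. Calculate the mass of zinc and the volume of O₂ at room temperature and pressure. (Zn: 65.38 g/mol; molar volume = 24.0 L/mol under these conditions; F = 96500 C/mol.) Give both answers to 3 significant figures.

Q = 0.359 × 34344 = 12330 C; n(e⁻) = 12330 / 96500 = 0.1278 mol
Cathode: Zn²⁺ + 2e⁻ → Zn → n(Zn) = 0.1278/2 = 0.06390 mol → 4.18 g
Anode: 2H₂O → O₂ + 4H⁺ + 4e⁻ → n(O₂) = 0.1278/4 = 0.03195 mol → 0.767 L

4.18 g Zn; 0.767 L O₂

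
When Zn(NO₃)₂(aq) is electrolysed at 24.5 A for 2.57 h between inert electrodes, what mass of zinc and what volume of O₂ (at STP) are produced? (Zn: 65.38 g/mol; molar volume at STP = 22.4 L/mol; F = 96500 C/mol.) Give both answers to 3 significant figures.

Q = 24.5 × 9252 = 2.267×10^5 C; n(e⁻) = 2.267×10^5 / 96500 = 2.349 mol
Cathode: Zn²⁺ + 2e⁻ → Zn → n(Zn) = 2.349/2 = 1.175 mol → 76.8 g
Anode: 2H₂O → O₂ + 4H⁺ + 4e⁻ → n(O₂) = 2.349/4 = 0.5873 mol → 13.2 L

76.8 g Zn; 13.2 L O₂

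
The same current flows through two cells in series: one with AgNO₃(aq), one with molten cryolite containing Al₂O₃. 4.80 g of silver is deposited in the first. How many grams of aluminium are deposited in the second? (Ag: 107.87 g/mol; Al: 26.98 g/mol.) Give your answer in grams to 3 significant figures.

0.400 g

n(Ag) = 4.80 / 107.87 = 0.04450 mol
Ag⁺ + e⁻ → Ag, so n(e⁻) = 0.04450 mol
The cells are in series, so the same charge (and hence the same n(e⁻) = 0.04450 mol) passes through both.
Al³⁺ + 3e⁻ → Al, so n(Al) = 0.04450 / 3 = 0.01483 mol
m(Al) = 0.01483 × 26.98 = 0.400 g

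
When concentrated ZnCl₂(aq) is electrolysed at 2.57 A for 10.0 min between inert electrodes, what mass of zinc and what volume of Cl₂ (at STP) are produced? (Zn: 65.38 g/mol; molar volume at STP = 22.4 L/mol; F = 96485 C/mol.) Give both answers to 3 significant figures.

Q = 2.57 × 600 = 1542 C; n(e⁻) = 1542 / 96485 = 0.01598 mol
Cathode: Zn²⁺ + 2e⁻ → Zn → n(Zn) = 0.01598/2 = 0.007990 mol → 0.522 g
Anode: 2Cl⁻ → Cl₂ + 2e⁻ → n(Cl₂) = 0.01598/2 = 0.007990 mol → 0.179 L

0.522 g Zn; 0.179 L Cl₂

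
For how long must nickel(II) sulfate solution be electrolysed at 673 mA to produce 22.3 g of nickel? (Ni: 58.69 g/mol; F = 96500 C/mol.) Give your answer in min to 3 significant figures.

n(Ni) = 22.3 / 58.69 = 0.3800 mol
Ni²⁺ + 2e⁻ → Ni, so n(e⁻) = 2 × 0.3800 = 0.7600 mol
Q = 0.7600 × 96500 = 73340 C
t = Q / I = 73340 / 0.673 = 1.090×10^5 s = 1820 min

1820 min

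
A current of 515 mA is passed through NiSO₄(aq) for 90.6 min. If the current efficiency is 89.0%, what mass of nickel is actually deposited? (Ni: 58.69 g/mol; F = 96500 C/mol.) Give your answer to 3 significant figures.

Q = 0.515 × 5436 = 2800 C
n(e⁻) = 2800 / 96500 = 0.02902 mol
Ni²⁺ + 2e⁻ → Ni, so theoretical m(Ni) = 0.01451 × 58.69 = 0.8516 g
Actual mass = 89.0% × 0.8516 = 0.758 g

0.758 g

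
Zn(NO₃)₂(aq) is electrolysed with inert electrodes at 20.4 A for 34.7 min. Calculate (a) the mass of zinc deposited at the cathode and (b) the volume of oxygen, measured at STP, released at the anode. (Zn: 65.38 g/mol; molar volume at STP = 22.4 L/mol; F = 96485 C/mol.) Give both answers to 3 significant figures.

14.4 g Zn; 2.47 L O₂

Q = 20.4 × 2082 = 42470 C; n(e⁻) = 42470 / 96485 = 0.4402 mol
Cathode: Zn²⁺ + 2e⁻ → Zn → n(Zn) = 0.4402/2 = 0.2201 mol → 14.4 g
Anode: 2H₂O → O₂ + 4H⁺ + 4e⁻ → n(O₂) = 0.4402/4 = 0.1101 mol → 2.47 L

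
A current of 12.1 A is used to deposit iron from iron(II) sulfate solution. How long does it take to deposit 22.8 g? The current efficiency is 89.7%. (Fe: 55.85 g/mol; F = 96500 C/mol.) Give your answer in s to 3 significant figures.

n(Fe) = 22.8 / 55.85 = 0.4082 mol
Fe²⁺ + 2e⁻ → Fe, so n(e⁻) = 2 × 0.4082 = 0.8164 mol
Q = 0.8164 × 96500 / 0.897 = 87830 C
t = Q / I = 87830 / 12.1 = 7259 s

7260 s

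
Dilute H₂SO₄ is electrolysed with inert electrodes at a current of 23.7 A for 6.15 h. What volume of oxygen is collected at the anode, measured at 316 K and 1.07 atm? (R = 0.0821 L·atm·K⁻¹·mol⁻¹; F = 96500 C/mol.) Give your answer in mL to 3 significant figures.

33000 mL

Q = 23.7 A × 22140 s = 5.247×10^5 C
n(e⁻) = Q/F = 5.247×10^5/96500 = 5.437 mol
2H₂O → O₂ + 4H⁺ + 4e⁻, so n(O₂) = 5.437 / 4 = 1.359 mol
V = nRT/P = 1.359 × 0.0821 × 316 / 1.07 = 32.95 L
= 33000 mL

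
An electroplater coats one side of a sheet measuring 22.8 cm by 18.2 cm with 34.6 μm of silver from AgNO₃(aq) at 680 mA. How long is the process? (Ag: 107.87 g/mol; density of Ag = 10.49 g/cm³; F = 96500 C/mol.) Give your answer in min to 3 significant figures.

Plated area = 22.8 × 18.2 = 415.0 cm²
Volume = 415.0 × 34.6×10⁻⁴ cm = 1.436 cm³
m(Ag) = 1.436 × 10.49 = 15.06 g
n(Ag) = 15.06 / 107.87 = 0.1396 mol; n(e⁻) = 0.1396 mol
Q = 0.1396 × 96500 = 13470 C
t = 13470 / 0.680 = 19810 s = 330 min

330 min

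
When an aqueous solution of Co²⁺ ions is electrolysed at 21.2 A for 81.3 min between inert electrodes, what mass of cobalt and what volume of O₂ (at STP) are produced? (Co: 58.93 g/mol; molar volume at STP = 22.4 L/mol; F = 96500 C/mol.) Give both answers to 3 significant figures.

31.6 g Co; 6.00 L O₂

Q = 21.2 × 4878 = 1.034×10^5 C; n(e⁻) = 1.034×10^5 / 96500 = 1.072 mol
Cathode: Co²⁺ + 2e⁻ → Co → n(Co) = 1.072/2 = 0.5360 mol → 31.6 g
Anode: 2H₂O → O₂ + 4H⁺ + 4e⁻ → n(O₂) = 1.072/4 = 0.2680 mol → 6.00 L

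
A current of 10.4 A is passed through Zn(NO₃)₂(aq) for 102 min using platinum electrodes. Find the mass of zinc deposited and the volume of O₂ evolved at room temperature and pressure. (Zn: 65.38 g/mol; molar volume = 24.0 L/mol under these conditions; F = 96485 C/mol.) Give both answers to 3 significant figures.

Q = 10.4 × 6120 = 63650 C; n(e⁻) = 63650 / 96485 = 0.6597 mol
Cathode: Zn²⁺ + 2e⁻ → Zn → n(Zn) = 0.6597/2 = 0.3299 mol → 21.6 g
Anode: 2H₂O → O₂ + 4H⁺ + 4e⁻ → n(O₂) = 0.6597/4 = 0.1649 mol → 3.96 L

21.6 g Zn; 3.96 L O₂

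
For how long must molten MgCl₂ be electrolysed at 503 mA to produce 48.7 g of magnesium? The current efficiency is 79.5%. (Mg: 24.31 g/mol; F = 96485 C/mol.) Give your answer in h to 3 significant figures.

n(Mg) = 48.7 / 24.31 = 2.003 mol
Mg²⁺ + 2e⁻ → Mg, so n(e⁻) = 2 × 2.003 = 4.006 mol
Q = 4.006 × 96485 / 0.795 = 4.862×10^5 C
t = Q / I = 4.862×10^5 / 0.503 = 9.666×10^5 s = 269 h

269 h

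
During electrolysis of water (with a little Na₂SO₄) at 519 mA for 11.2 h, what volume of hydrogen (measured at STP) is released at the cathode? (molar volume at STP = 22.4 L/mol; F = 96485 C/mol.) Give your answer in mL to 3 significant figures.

Q = It = 0.519 × 40320 = 20930 C
n(e⁻) = Q/F = 20930/96485 = 0.2169 mol
2H⁺ + 2e⁻ → H₂, so n(H₂) = 0.2169 / 2 = 0.1085 mol
V = 0.1085 × 22.4 = 2.430 L
= 2430 mL

2430 mL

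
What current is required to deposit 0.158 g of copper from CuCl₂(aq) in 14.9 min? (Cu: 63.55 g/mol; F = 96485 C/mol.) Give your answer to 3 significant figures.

n(Cu) = 0.158 / 63.55 = 0.002486 mol
Cu²⁺ + 2e⁻ → Cu, so n(e⁻) = 2 × 0.002486 = 0.004972 mol
Q = 0.004972 × 96485 = 479.7 C
I = Q / t = 479.7 / 894 s = 0.537 A

0.537 A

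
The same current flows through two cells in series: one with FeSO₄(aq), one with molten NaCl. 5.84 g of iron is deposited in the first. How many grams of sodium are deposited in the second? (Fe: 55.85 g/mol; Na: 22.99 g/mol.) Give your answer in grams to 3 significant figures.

n(Fe) = 5.84 / 55.85 = 0.1046 mol
Fe²⁺ + 2e⁻ → Fe, so n(e⁻) = 2 × 0.1046 = 0.2092 mol
Since the cells are in series, n(e⁻) in the Na cell is also 0.2092 mol.
Na⁺ + e⁻ → Na, so n(Na) = 0.2092 mol
m(Na) = 0.2092 × 22.99 = 4.81 g

4.81 g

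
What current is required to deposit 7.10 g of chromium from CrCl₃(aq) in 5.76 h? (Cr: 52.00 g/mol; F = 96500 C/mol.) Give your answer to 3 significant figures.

n(Cr) = 7.10 / 52.00 = 0.1365 mol
Cr³⁺ + 3e⁻ → Cr, so n(e⁻) = 3 × 0.1365 = 0.4095 mol
Q = 0.4095 × 96500 = 39520 C
I = Q / t = 39520 / 20736 s = 1.91 A

1.91 A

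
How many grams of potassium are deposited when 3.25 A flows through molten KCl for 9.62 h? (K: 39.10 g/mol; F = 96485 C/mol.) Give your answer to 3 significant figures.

Q = It = 3.25 × 34632 = 1.126×10^5 C
Moles of electrons = 1.126×10^5 / 96485 = 1.167 mol
K⁺ + e⁻ → K, so n(K) = 1.167 mol
m = 1.167 × 39.10 = 45.6 g

45.6 g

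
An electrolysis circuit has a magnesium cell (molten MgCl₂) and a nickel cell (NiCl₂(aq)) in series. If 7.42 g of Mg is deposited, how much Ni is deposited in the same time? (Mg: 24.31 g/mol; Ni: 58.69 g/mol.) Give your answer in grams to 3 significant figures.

17.9 g

n(Mg) = 7.42 / 24.31 = 0.3052 mol
Mg²⁺ + 2e⁻ → Mg, so n(e⁻) = 2 × 0.3052 = 0.6104 mol
Same current for the same time ⇒ same n(e⁻) = 0.6104 mol in both cells.
Ni²⁺ + 2e⁻ → Ni, so n(Ni) = 0.6104 / 2 = 0.3052 mol
m(Ni) = 0.3052 × 58.69 = 17.9 g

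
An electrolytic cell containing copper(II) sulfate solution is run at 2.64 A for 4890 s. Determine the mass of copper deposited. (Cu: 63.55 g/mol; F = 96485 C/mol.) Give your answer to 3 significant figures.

4.25 g

Charge passed = 2.64 × 4890 = 12910 C
Moles of electrons = 12910 / 96485 = 0.1338 mol
Cu²⁺ + 2e⁻ → Cu, so n(Cu) = 0.1338 / 2 = 0.06690 mol
m = 0.06690 × 63.55 = 4.25 g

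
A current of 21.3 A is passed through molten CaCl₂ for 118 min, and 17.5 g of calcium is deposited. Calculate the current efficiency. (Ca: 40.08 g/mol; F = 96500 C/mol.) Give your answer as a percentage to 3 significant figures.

55.9%

Q = 21.3 × 7080 = 1.508×10^5 C
n(e⁻) = 1.508×10^5 / 96500 = 1.563 mol
Ca²⁺ + 2e⁻ → Ca, so theoretical n(Ca) = 0.7815 mol → 31.32 g
Efficiency = 17.5 / 31.32 = 0.5587 = 55.9%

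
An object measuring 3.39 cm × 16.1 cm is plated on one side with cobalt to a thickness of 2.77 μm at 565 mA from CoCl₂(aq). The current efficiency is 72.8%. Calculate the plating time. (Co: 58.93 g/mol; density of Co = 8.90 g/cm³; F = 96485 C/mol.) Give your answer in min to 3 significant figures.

Plated area = 3.39 × 16.1 = 54.58 cm²
Volume = 54.58 × 2.77×10⁻⁴ cm = 0.01512 cm³
m(Co) = 0.01512 × 8.90 = 0.1346 g
n(Co) = 0.1346 / 58.93 = 0.002284 mol; n(e⁻) = 2 × 0.002284 = 0.004568 mol
Q = 0.004568 × 96485 / 0.728 = 605.4 C
t = 605.4 / 0.565 = 1072 s = 17.9 min

17.9 min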